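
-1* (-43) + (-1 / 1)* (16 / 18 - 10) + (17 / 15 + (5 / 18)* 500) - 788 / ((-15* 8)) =1987 / 10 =198.70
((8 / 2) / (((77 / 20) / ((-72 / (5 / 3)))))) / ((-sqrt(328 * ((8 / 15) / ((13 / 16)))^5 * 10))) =1026675 * sqrt(3198) / 25862144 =2.24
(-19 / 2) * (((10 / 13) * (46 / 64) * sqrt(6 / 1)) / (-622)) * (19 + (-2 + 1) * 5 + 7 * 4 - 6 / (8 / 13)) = 281865 * sqrt(6) / 1035008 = 0.67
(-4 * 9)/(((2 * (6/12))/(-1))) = 36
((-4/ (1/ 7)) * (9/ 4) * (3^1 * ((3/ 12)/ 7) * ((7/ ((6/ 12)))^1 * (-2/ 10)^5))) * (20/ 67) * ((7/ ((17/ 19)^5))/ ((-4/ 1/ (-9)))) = 0.25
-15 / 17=-0.88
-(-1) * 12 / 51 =4 / 17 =0.24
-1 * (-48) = 48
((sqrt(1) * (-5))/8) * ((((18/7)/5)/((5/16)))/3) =-12/35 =-0.34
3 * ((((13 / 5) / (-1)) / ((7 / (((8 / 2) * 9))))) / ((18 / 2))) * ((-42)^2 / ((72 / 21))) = -11466 / 5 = -2293.20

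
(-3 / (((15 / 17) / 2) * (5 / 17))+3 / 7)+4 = -3271 / 175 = -18.69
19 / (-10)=-19 / 10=-1.90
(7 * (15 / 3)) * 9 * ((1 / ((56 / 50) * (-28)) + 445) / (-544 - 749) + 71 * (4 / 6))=714502695 / 48272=14801.60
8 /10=4 /5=0.80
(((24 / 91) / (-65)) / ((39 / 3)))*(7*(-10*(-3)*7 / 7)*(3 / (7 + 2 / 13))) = -144 / 5239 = -0.03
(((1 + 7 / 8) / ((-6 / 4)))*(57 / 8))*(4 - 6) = 285 / 16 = 17.81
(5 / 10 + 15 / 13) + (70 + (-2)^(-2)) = 3739 / 52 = 71.90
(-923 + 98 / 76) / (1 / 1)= -35025 / 38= -921.71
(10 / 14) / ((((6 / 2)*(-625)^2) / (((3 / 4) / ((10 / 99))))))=99 / 21875000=0.00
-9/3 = -3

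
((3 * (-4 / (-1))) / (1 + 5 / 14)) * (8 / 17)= 1344 / 323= 4.16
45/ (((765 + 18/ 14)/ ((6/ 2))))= 105/ 596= 0.18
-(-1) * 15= 15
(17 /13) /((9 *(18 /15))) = 85 /702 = 0.12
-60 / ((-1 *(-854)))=-30 / 427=-0.07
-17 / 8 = -2.12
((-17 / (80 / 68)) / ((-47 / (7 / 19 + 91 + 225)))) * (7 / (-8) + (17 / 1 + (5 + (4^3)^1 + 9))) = 1308095787 / 142880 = 9155.21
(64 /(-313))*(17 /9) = -1088 /2817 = -0.39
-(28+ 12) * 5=-200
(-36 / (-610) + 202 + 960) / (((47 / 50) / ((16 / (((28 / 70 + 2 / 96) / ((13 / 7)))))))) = 176930457600 / 2026969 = 87288.19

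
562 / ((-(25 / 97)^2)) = -5287858 / 625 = -8460.57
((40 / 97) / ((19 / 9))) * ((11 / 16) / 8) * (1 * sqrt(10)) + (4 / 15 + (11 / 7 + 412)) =495 * sqrt(10) / 29488 + 43453 / 105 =413.89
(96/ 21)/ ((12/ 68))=544/ 21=25.90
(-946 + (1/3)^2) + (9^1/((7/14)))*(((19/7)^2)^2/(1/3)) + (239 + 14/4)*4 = 2955.11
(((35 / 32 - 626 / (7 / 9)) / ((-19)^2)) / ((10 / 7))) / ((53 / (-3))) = 540129 / 6122560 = 0.09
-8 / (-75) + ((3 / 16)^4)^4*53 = 0.11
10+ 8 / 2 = 14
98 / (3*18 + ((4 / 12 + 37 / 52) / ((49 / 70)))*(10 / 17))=454818 / 254689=1.79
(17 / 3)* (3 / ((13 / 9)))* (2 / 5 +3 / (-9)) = 51 / 65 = 0.78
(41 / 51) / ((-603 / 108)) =-164 / 1139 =-0.14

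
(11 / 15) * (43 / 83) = 473 / 1245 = 0.38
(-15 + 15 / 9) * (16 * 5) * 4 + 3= -12791 / 3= -4263.67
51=51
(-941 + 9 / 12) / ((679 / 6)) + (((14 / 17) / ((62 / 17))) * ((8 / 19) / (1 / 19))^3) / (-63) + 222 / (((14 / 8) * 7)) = 21161117 / 2652174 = 7.98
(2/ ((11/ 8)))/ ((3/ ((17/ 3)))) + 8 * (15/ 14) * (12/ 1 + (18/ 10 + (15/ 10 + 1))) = 98726/ 693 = 142.46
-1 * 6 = -6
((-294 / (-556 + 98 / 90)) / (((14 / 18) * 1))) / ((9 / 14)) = 26460 / 24971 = 1.06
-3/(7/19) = -57/7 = -8.14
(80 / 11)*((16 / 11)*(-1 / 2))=-640 / 121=-5.29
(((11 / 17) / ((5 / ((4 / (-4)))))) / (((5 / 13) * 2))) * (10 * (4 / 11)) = -52 / 85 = -0.61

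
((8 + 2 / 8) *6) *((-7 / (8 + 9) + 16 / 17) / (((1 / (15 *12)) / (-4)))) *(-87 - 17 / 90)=1645100.47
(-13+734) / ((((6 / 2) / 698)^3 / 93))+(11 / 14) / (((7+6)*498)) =229637443037233537 / 271908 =844540958843.56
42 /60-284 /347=-411 /3470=-0.12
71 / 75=0.95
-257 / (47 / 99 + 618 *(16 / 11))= -0.29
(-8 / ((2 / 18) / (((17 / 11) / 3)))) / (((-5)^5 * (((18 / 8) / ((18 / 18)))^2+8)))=0.00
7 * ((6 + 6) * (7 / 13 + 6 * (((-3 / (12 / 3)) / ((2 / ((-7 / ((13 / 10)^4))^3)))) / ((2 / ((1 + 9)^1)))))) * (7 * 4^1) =390816.93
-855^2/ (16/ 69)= -50440725/ 16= -3152545.31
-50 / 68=-25 / 34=-0.74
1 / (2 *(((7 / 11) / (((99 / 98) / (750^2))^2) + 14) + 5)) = 1331 / 525218750050578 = 0.00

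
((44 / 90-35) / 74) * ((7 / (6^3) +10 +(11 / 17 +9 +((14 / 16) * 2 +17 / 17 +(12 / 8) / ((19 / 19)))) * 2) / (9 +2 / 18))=-215710147 / 111408480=-1.94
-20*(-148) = 2960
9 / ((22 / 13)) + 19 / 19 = 139 / 22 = 6.32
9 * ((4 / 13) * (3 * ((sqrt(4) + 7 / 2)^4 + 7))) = 398331 / 52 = 7660.21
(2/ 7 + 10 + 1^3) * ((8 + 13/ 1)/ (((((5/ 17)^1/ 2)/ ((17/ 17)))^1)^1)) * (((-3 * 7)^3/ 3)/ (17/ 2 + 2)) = -2369052/ 5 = -473810.40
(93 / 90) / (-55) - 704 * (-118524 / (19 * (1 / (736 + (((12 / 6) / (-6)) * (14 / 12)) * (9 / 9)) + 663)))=607660773593537 / 91738470450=6623.84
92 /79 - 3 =-145 /79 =-1.84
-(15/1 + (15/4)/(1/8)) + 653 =608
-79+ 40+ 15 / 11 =-414 / 11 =-37.64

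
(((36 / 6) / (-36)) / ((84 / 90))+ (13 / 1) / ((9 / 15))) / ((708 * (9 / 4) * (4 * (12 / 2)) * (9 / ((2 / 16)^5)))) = 0.00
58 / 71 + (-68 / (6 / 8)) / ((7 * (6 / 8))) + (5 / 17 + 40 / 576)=-9787619 / 608328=-16.09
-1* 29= -29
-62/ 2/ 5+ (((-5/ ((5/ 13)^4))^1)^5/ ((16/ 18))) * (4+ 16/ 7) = -1881491413715848070222549/ 427246093750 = -4403765046045.78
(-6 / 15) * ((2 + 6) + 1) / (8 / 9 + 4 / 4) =-162 / 85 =-1.91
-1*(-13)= 13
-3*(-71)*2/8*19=4047/4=1011.75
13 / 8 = 1.62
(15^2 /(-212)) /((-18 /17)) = 425 /424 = 1.00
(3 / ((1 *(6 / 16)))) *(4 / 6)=16 / 3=5.33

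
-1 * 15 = -15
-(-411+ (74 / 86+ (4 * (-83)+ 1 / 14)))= 446725 / 602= 742.07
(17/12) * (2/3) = 17/18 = 0.94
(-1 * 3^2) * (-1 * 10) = 90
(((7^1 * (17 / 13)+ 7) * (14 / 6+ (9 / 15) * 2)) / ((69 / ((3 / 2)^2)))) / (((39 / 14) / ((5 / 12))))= 12985 / 46644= 0.28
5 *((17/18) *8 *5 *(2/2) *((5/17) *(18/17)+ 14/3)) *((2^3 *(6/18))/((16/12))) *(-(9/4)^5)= -58994325/544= -108445.45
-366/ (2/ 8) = -1464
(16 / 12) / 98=2 / 147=0.01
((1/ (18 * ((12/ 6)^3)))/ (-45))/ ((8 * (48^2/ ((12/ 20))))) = -1/ 199065600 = -0.00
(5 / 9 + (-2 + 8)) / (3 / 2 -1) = 118 / 9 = 13.11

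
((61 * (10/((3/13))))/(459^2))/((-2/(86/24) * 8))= -170495/60676128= -0.00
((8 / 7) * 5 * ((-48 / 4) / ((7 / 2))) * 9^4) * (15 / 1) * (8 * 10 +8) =-8314099200 / 49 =-169675493.88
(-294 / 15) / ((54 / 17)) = -833 / 135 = -6.17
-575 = -575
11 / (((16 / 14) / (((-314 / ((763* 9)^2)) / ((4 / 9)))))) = -1727 / 11976048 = -0.00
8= 8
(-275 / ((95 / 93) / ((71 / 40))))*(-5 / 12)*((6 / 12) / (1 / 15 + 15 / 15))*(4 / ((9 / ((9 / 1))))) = 1815825 / 4864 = 373.32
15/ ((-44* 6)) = -5/ 88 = -0.06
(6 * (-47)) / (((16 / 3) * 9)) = -47 / 8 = -5.88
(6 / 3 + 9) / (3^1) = 11 / 3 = 3.67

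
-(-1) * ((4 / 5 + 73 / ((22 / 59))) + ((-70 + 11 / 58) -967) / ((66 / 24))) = -575633 / 3190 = -180.45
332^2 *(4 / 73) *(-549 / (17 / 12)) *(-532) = 1545259355136 / 1241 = 1245172727.75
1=1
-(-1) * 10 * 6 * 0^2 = 0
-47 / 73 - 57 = -4208 / 73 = -57.64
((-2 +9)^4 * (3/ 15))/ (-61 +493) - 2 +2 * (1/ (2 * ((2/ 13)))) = 12121/ 2160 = 5.61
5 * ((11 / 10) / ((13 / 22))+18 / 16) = 14.93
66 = 66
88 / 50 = 44 / 25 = 1.76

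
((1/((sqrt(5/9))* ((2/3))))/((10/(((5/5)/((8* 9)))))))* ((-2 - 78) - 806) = -443* sqrt(5)/400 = -2.48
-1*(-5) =5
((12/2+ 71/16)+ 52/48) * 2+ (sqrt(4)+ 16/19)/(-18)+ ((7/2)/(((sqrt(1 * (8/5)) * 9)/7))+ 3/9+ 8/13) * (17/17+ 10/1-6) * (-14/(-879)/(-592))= 22.88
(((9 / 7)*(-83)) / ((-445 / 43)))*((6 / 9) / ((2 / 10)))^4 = 7138000 / 5607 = 1273.05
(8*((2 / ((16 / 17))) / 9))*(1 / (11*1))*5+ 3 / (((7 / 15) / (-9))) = -39500 / 693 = -57.00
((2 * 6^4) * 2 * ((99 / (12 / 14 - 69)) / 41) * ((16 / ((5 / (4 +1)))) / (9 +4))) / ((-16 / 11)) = 4390848 / 28249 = 155.43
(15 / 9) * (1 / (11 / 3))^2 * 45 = 675 / 121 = 5.58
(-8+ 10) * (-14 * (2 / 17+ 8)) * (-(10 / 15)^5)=41216 / 1377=29.93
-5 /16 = -0.31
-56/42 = -4/3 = -1.33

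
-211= -211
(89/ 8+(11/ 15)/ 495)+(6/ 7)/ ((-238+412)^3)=11.13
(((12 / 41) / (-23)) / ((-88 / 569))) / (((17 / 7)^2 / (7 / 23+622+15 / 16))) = 19183772979 / 2206378592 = 8.69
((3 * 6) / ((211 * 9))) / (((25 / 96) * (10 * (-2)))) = -0.00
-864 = -864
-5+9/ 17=-4.47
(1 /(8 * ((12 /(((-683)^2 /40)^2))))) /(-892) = -217611987121 /137011200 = -1588.28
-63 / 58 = -1.09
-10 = -10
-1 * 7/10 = -7/10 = -0.70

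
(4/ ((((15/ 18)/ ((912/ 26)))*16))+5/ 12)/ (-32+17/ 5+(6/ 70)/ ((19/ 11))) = -1134889/ 2961816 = -0.38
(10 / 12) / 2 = 5 / 12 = 0.42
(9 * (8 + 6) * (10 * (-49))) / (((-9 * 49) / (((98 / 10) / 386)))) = 686 / 193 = 3.55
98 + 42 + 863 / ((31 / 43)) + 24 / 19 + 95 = 844230 / 589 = 1433.33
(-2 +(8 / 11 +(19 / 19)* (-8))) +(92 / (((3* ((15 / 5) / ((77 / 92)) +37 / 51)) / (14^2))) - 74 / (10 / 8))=246894858 / 186175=1326.14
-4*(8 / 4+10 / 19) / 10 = -96 / 95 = -1.01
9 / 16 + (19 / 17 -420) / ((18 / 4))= -226495 / 2448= -92.52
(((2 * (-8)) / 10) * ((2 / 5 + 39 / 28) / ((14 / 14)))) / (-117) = 502 / 20475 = 0.02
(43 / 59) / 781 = 0.00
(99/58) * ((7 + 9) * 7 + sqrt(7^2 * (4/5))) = 693 * sqrt(5)/145 + 5544/29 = 201.86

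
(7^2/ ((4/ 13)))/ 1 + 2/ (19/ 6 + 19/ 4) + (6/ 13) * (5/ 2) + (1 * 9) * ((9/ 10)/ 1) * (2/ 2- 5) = 128.26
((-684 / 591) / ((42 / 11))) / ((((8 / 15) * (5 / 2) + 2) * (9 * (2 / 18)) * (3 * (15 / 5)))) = -209 / 20685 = -0.01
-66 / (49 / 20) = -1320 / 49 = -26.94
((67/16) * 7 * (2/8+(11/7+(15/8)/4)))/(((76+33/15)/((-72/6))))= -515565/50048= -10.30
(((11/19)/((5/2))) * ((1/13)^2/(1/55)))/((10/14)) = 1694/16055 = 0.11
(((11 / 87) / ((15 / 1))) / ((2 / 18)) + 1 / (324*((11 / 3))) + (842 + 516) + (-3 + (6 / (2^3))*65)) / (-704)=-60455797 / 30317760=-1.99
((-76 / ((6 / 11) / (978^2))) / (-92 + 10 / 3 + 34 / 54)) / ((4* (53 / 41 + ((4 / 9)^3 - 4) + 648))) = 26887343434578 / 45851799929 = 586.40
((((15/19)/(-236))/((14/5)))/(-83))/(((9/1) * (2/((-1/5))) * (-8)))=5/250099584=0.00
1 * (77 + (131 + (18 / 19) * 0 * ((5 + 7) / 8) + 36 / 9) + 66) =278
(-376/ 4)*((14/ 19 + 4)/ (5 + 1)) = -1410/ 19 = -74.21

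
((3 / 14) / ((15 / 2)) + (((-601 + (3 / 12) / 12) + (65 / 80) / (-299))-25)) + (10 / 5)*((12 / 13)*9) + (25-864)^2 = 88321878523 / 125580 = 703311.66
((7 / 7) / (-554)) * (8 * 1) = -4 / 277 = -0.01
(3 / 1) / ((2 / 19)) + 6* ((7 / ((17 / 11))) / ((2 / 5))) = 3279 / 34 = 96.44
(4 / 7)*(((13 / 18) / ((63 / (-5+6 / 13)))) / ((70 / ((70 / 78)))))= -59 / 154791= -0.00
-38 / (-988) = 1 / 26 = 0.04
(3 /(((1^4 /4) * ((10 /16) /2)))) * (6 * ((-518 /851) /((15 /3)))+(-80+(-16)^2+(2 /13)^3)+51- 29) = 9569675904 /1263275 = 7575.29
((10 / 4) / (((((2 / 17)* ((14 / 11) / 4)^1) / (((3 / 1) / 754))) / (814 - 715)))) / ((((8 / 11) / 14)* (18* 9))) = 113135 / 36192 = 3.13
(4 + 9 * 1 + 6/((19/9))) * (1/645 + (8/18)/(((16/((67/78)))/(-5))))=-497623/266760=-1.87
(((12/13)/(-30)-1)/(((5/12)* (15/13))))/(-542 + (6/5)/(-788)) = 105592/26693575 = 0.00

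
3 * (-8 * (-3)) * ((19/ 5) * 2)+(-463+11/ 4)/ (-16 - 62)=862837/ 1560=553.10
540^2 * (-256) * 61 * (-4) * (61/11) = 1111084646400/11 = 101007695127.27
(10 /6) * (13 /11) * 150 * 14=45500 /11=4136.36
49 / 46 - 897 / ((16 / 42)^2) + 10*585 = -485503 / 1472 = -329.83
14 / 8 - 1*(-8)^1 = 39 / 4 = 9.75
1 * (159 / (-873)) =-53 / 291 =-0.18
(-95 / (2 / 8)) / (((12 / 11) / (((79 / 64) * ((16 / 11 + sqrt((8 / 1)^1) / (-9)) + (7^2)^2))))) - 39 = -66114041 / 64 + 82555 * sqrt(2) / 864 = -1032896.76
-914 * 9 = -8226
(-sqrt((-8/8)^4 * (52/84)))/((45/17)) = -17 * sqrt(273)/945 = -0.30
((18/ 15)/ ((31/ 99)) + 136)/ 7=21674/ 1085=19.98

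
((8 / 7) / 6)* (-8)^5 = -131072 / 21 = -6241.52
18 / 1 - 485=-467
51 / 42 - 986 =-13787 / 14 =-984.79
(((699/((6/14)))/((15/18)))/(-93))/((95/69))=-225078/14725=-15.29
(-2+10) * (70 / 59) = 560 / 59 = 9.49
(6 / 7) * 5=30 / 7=4.29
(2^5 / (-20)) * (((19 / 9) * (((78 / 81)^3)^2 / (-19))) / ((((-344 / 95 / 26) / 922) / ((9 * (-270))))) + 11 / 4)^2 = -12372978464206687796619384423721 / 3806927032430060010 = -3250122305682.52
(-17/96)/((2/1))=-17/192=-0.09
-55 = -55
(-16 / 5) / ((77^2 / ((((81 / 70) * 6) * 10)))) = -7776 / 207515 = -0.04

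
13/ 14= 0.93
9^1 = 9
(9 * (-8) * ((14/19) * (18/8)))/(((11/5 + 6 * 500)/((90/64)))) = -127575/2281672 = -0.06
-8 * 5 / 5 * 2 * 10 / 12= -40 / 3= -13.33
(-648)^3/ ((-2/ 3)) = 408146688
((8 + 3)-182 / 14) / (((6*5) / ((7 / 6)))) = -7 / 90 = -0.08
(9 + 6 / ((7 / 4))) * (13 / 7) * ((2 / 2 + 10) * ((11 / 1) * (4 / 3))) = 182468 / 49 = 3723.84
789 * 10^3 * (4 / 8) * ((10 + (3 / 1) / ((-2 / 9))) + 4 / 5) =-1065150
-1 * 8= -8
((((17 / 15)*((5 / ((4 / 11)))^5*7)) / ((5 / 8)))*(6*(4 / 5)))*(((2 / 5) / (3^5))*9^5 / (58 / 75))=1746416912625 / 464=3763829553.07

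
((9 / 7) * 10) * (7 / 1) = 90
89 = 89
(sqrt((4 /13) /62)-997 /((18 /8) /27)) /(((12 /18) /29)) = -520434 + 87*sqrt(806) /806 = -520430.94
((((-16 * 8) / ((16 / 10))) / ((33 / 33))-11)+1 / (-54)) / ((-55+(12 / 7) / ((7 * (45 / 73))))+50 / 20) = 1204175 / 689319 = 1.75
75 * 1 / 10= 15 / 2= 7.50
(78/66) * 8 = 104/11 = 9.45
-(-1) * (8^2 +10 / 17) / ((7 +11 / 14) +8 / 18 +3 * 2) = 4.54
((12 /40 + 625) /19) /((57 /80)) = 50024 /1083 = 46.19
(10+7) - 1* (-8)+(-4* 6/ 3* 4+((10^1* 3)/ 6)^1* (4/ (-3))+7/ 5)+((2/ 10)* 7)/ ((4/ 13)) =-463/ 60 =-7.72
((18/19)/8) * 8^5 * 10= 38804.21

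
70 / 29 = 2.41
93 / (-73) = -93 / 73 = -1.27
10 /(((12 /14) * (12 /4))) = 35 /9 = 3.89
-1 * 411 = -411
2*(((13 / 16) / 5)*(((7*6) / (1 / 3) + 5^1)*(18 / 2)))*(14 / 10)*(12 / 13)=24759 / 50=495.18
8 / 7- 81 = -559 / 7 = -79.86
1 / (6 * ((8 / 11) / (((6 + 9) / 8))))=55 / 128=0.43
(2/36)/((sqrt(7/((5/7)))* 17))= sqrt(5)/2142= 0.00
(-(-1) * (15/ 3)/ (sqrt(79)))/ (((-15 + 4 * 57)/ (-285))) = -475 * sqrt(79)/ 5609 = -0.75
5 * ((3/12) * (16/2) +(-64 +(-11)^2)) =295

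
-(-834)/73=834/73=11.42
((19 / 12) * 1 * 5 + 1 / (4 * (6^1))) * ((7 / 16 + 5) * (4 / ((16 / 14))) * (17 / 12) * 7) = 4613987 / 3072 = 1501.95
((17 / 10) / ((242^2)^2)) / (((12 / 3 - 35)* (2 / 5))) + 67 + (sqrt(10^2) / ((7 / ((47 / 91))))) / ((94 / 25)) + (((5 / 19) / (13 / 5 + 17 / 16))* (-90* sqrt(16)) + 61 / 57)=42.40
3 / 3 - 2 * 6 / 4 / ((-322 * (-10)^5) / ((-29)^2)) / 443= 14264597477 / 14264600000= 1.00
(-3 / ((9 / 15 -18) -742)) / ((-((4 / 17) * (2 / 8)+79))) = -85 / 1701056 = -0.00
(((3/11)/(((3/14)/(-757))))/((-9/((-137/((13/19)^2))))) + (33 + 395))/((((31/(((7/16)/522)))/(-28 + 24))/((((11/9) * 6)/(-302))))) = -1809445463/22299216732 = -0.08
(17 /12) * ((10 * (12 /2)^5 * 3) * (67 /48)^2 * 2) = 10302255 /8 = 1287781.88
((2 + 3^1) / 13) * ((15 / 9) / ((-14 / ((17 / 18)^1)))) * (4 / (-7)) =425 / 17199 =0.02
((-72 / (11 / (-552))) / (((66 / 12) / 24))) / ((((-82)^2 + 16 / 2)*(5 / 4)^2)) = 847872 / 565675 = 1.50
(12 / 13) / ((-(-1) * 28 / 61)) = 183 / 91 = 2.01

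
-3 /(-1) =3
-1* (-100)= 100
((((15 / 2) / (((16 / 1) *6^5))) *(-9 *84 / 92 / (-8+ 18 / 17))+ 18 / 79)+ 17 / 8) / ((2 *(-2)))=-1549762717 / 2634620928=-0.59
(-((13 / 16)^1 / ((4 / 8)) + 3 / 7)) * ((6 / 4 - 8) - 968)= 224135 / 112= 2001.21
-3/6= -1/2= -0.50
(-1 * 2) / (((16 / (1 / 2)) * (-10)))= 0.01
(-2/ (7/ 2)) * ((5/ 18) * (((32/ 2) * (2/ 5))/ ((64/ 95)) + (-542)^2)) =-326415/ 7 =-46630.71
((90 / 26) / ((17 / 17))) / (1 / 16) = 720 / 13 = 55.38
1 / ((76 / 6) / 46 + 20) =69 / 1399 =0.05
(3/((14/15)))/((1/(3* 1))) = 135/14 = 9.64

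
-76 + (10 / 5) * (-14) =-104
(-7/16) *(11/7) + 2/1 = 21/16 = 1.31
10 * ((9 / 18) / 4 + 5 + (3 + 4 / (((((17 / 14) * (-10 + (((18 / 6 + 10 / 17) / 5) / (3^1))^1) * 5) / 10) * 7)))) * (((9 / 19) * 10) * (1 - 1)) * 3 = 0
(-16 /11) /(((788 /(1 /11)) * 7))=-4 /166859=-0.00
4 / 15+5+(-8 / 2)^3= -881 / 15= -58.73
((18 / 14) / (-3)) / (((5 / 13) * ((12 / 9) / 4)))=-117 / 35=-3.34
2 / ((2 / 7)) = 7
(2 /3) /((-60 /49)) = -49 /90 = -0.54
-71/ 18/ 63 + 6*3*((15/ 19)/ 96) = 14723/ 172368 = 0.09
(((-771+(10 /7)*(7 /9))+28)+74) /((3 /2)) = -12022 /27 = -445.26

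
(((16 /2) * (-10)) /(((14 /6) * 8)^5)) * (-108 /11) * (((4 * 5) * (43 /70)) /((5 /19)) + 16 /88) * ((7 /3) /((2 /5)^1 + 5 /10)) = 5480865 /130153408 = 0.04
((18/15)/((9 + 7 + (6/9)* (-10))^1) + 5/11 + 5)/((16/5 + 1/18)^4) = 28205739000/567493911677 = 0.05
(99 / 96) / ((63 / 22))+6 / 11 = 3347 / 3696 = 0.91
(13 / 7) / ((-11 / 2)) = -26 / 77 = -0.34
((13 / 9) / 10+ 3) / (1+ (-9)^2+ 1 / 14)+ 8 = 415621 / 51705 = 8.04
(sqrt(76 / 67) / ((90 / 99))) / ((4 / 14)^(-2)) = 44 * sqrt(1273) / 16415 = 0.10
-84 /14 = -6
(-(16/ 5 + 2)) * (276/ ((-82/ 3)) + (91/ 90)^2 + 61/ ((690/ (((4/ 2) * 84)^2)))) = -246863516419/ 19095750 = -12927.67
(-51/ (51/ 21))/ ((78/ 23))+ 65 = 1529/ 26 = 58.81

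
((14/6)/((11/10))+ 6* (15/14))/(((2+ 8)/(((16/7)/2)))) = 1580/1617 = 0.98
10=10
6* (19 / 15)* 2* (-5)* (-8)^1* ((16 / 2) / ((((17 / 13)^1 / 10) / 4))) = 2529280 / 17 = 148781.18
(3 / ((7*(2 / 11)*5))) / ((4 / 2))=33 / 140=0.24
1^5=1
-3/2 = -1.50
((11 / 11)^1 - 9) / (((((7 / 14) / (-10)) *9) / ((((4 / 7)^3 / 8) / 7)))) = 1280 / 21609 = 0.06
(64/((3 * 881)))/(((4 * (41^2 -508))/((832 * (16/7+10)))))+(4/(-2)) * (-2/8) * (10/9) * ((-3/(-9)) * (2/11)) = 61892426/716155209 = 0.09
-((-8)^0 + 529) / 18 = -265 / 9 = -29.44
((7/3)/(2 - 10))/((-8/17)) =119/192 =0.62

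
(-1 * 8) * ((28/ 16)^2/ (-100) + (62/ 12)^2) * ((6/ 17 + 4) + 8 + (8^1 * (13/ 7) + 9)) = -1654479331/ 214200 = -7723.99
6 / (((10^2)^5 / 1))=3 / 5000000000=0.00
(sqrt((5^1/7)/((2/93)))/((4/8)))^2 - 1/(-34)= 31627/238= 132.89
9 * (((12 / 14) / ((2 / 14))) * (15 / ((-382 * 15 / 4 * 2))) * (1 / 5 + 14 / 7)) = -594 / 955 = -0.62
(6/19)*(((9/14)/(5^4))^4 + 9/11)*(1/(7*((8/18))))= 1424421386720698617/17151674804687500000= 0.08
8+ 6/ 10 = 43/ 5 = 8.60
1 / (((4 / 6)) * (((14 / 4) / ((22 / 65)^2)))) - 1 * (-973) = 28777927 / 29575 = 973.05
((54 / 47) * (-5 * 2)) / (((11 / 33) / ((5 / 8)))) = -2025 / 94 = -21.54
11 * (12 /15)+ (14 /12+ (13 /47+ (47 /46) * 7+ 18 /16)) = 2402471 /129720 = 18.52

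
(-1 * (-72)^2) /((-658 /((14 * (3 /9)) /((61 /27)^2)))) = 1259712 /174887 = 7.20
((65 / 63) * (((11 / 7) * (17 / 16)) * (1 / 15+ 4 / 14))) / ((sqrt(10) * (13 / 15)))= 0.22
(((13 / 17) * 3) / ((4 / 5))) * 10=975 / 34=28.68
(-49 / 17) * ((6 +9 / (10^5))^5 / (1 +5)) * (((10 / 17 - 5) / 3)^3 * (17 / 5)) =1270175258857722865521489964467 / 31443200000000000000000000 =40395.86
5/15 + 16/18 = 11/9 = 1.22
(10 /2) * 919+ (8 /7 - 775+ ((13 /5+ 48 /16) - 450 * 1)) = 118186 /35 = 3376.74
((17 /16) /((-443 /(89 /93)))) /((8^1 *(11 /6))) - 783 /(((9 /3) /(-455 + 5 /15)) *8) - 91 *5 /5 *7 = 137252214775 /9668032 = 14196.50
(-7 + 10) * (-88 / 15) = -88 / 5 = -17.60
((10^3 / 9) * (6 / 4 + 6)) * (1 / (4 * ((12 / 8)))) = 1250 / 9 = 138.89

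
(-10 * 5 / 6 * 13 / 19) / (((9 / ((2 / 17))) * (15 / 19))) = -130 / 1377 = -0.09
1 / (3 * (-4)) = -1 / 12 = -0.08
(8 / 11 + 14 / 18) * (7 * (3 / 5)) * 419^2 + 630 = 183214073 / 165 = 1110388.32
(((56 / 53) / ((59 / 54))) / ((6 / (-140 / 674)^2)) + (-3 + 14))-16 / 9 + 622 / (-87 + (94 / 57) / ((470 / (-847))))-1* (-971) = 39884661876090061 / 40978125917307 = 973.32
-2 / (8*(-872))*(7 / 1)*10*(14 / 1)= 0.28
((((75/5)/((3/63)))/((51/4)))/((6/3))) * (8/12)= 140/17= 8.24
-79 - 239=-318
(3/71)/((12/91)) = 91/284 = 0.32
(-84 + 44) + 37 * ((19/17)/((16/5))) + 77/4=-2129/272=-7.83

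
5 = 5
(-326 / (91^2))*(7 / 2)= -163 / 1183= -0.14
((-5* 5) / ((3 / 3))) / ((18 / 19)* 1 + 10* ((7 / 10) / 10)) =-4750 / 313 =-15.18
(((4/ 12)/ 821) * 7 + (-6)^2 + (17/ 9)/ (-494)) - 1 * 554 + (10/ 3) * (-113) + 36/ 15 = -16284625163/ 18250830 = -892.27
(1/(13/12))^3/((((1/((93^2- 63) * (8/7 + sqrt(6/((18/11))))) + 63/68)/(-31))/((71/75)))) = -1653855308727830784/66378930381156575 + 4194401398272 * sqrt(33)/9482704340165225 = -24.91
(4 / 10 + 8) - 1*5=17 / 5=3.40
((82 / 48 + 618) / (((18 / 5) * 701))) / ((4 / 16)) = 74365 / 75708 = 0.98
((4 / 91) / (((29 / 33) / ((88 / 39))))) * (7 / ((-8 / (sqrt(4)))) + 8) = 24200 / 34307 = 0.71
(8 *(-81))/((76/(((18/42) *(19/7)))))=-486/49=-9.92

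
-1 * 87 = -87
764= 764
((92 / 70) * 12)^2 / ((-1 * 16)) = -19044 / 1225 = -15.55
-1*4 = -4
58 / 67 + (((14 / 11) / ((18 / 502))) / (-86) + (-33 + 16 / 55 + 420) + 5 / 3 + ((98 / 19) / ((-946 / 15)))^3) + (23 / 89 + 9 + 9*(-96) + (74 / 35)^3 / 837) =-72275422118341293824527414 / 155324021180849269662375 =-465.32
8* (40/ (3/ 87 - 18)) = -17.81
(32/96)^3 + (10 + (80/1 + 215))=8236/27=305.04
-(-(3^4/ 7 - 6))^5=5368.25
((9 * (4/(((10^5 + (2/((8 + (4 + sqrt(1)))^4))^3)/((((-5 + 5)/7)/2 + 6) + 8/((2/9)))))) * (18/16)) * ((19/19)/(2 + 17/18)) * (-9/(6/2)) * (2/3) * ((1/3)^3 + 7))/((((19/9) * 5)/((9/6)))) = -39630042793340181/3429995865254147234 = -0.01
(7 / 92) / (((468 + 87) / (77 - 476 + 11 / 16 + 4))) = -14721 / 272320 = -0.05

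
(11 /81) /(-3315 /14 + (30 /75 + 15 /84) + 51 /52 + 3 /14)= -0.00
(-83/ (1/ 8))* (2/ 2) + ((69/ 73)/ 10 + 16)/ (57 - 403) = -167724869/ 252580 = -664.05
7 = 7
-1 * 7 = -7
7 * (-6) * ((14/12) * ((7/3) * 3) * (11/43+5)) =-77518/43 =-1802.74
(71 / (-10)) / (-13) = 71 / 130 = 0.55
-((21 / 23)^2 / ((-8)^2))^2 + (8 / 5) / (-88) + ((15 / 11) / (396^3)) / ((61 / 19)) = -22825446396176483 / 1243793106875658240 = -0.02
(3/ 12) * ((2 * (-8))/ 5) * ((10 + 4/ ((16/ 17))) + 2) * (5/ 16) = -65/ 16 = -4.06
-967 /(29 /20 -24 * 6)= 19340 /2851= 6.78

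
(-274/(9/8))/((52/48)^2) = -35072/169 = -207.53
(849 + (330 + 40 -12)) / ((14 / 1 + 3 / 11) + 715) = 1.66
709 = 709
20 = 20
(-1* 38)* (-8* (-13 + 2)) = -3344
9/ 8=1.12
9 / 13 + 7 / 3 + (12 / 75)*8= 4198 / 975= 4.31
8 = 8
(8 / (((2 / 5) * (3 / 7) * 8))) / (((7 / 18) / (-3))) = -45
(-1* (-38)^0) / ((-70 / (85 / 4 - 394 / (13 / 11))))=-16231 / 3640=-4.46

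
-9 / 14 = -0.64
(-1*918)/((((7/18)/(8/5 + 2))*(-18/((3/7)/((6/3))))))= 101.17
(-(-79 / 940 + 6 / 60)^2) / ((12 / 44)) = -33 / 35344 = -0.00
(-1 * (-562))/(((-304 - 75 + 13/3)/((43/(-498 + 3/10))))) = 215/1659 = 0.13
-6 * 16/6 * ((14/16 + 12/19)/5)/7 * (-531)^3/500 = 34286175639/166250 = 206232.64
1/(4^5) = 1/1024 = 0.00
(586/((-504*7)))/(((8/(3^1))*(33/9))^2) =-2637/1517824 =-0.00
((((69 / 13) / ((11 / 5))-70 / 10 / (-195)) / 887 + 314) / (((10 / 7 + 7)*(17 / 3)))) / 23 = 0.29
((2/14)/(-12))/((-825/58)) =29/34650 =0.00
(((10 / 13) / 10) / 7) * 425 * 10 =4250 / 91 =46.70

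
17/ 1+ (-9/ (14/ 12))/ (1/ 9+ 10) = 10343/ 637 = 16.24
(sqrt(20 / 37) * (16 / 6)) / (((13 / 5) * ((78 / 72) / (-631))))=-201920 * sqrt(185) / 6253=-439.21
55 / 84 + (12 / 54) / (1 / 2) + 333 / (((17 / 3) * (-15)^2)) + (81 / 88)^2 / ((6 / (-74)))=-1884536833 / 207345600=-9.09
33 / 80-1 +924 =73873 / 80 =923.41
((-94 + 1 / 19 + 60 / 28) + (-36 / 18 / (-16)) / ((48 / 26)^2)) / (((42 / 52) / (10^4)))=-456959774375 / 402192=-1136173.21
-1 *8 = -8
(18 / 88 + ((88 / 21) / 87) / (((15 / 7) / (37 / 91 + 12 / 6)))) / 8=1351451 / 41801760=0.03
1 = 1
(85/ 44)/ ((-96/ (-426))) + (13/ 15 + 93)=1081757/ 10560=102.44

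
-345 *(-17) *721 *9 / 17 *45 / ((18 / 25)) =279838125 / 2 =139919062.50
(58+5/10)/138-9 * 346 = -286449/92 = -3113.58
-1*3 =-3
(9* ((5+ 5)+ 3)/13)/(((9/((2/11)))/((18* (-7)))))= -252/11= -22.91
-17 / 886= -0.02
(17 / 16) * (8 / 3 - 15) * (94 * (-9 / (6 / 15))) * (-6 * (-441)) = 586677735 / 8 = 73334716.88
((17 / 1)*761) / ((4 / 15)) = 194055 / 4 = 48513.75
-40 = -40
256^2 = 65536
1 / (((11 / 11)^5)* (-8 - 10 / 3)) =-3 / 34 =-0.09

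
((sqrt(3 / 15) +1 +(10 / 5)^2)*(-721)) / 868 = -4.52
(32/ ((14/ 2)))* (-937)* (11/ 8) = -5889.71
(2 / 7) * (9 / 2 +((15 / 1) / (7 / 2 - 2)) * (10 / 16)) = 43 / 14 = 3.07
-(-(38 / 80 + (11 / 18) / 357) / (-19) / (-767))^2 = -3753645289 / 3507836668250241600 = -0.00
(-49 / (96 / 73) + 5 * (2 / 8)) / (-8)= 3457 / 768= 4.50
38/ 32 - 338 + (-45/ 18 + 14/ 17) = -92069/ 272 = -338.49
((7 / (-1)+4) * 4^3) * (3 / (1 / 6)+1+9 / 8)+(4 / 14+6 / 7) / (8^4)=-13848575 / 3584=-3864.00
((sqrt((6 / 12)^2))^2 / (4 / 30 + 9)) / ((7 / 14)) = 15 / 274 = 0.05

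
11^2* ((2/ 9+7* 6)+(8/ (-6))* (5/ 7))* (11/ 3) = 3460600/ 189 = 18310.05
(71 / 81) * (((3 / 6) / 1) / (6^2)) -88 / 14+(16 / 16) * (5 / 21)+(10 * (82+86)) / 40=1468217 / 40824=35.96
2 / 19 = 0.11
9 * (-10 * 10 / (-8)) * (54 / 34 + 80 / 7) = 348525 / 238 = 1464.39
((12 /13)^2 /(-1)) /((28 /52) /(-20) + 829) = -2880 /2801929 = -0.00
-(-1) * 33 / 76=33 / 76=0.43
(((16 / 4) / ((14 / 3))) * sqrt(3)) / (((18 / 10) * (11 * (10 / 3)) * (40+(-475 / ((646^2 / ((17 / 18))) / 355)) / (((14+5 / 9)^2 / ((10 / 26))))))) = 576472312 * sqrt(3) / 1775503969085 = 0.00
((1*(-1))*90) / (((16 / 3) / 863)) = -116505 / 8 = -14563.12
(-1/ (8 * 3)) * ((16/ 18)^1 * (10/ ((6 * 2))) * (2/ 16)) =-5/ 1296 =-0.00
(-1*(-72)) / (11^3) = 72 / 1331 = 0.05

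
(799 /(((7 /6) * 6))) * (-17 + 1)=-1826.29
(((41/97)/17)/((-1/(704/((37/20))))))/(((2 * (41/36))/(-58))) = 14699520/61013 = 240.92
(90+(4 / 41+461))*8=180760 / 41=4408.78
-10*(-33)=330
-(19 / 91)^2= -0.04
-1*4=-4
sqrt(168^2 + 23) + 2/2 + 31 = 32 + sqrt(28247) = 200.07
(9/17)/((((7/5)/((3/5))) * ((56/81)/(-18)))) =-19683/3332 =-5.91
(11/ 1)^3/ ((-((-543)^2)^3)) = -1331/ 25632972850442049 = -0.00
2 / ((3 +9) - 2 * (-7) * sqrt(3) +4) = -8 / 83 +7 * sqrt(3) / 83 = 0.05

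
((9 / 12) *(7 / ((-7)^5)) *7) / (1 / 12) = -9 / 343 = -0.03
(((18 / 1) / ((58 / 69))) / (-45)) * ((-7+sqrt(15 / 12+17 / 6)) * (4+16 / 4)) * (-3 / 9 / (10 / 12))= -7728 / 725+1288 * sqrt(3) / 725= -7.58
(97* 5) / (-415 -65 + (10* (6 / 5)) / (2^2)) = -485 / 477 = -1.02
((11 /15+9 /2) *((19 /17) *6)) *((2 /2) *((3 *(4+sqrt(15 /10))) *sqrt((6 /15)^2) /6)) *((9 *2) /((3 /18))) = 161082 *sqrt(6) /425+1288656 /425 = 3960.53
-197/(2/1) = -197/2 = -98.50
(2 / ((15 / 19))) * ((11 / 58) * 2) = 418 / 435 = 0.96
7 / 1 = 7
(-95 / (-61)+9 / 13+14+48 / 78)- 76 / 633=8405474 / 501969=16.75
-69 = -69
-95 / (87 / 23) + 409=33398 / 87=383.89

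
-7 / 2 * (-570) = 1995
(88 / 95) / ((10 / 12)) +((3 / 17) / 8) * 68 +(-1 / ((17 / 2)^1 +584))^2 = 139355441 / 53360550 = 2.61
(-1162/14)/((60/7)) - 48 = -3461/60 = -57.68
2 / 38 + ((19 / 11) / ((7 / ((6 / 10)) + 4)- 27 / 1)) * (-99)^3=95530381 / 646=147879.85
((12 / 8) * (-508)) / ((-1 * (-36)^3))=-127 / 7776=-0.02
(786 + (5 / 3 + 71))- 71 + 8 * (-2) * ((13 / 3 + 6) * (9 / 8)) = 1805 / 3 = 601.67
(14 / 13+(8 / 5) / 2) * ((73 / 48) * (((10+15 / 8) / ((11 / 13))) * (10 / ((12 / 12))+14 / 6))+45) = 47652895 / 82368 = 578.54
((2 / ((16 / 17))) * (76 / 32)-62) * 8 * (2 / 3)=-1215 / 4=-303.75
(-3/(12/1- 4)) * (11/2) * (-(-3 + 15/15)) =-33/8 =-4.12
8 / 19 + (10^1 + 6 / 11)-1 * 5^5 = -3114.03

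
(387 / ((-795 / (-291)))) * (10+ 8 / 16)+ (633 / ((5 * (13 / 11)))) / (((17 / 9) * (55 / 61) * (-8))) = 3465951579 / 2342600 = 1479.53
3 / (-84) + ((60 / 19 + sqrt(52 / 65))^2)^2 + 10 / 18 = 1866624 * sqrt(5) / 34295 + 121900159547 / 821022300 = 270.18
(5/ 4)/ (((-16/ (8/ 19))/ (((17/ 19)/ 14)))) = -85/ 40432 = -0.00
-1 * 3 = -3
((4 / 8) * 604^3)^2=12138405466522624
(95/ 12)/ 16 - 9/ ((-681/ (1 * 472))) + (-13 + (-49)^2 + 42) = 106202557/ 43584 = 2436.73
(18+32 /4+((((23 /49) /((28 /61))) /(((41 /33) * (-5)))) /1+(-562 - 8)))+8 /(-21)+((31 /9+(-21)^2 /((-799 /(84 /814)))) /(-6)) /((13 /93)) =-548.58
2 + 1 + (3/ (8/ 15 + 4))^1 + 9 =861/ 68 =12.66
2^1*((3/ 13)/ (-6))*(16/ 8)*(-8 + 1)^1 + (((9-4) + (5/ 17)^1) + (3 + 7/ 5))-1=10797/ 1105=9.77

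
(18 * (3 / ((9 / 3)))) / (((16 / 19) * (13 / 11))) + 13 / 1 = 3233 / 104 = 31.09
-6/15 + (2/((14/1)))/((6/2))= -37/105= -0.35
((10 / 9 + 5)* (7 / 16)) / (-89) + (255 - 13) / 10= 1548811 / 64080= 24.17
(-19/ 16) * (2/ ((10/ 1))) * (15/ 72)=-19/ 384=-0.05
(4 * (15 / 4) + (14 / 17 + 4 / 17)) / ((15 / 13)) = 1183 / 85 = 13.92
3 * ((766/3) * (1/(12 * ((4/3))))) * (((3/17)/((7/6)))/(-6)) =-1149/952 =-1.21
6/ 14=3/ 7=0.43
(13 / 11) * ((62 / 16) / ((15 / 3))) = 403 / 440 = 0.92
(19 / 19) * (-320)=-320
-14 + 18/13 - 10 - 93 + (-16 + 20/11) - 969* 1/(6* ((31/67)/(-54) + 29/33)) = -1561938024/4952519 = -315.38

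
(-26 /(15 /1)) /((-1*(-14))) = -13 /105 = -0.12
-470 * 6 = -2820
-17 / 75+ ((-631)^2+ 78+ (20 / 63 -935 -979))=624212018 / 1575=396325.09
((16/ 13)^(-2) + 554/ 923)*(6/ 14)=893433/ 1654016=0.54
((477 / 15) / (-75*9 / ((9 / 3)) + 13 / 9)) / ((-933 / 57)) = 0.01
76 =76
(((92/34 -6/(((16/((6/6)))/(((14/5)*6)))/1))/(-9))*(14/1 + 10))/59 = 2444/15045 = 0.16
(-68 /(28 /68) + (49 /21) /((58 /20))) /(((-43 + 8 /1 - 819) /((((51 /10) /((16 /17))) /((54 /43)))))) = 621859507 /748923840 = 0.83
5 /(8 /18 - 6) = -9 /10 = -0.90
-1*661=-661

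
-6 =-6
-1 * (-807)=807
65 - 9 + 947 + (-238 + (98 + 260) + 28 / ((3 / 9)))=1207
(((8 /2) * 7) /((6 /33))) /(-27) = -154 /27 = -5.70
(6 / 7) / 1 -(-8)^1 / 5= 86 / 35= 2.46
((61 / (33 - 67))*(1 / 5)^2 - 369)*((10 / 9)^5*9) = -627422000 / 111537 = -5625.24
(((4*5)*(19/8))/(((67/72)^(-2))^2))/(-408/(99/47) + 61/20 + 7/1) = -105289607225/542883244032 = -0.19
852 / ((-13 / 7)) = -5964 / 13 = -458.77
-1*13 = -13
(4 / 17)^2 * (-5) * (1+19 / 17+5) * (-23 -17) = 387200 / 4913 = 78.81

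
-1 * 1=-1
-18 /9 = -2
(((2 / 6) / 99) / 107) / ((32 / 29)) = 29 / 1016928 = 0.00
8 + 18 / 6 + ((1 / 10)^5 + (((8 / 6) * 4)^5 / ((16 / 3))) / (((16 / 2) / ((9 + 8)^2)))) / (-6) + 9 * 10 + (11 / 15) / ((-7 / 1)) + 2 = -1622236640567 / 340200000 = -4768.48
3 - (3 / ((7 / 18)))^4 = -8495853 / 2401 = -3538.46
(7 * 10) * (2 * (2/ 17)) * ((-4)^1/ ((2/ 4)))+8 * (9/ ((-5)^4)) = -131.65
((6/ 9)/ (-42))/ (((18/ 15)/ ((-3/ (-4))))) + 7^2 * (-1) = -24701/ 504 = -49.01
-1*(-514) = 514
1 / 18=0.06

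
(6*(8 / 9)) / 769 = 16 / 2307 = 0.01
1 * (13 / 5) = 13 / 5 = 2.60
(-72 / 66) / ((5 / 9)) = -108 / 55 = -1.96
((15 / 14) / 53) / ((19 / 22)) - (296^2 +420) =-620565599 / 7049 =-88035.98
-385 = -385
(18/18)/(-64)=-1/64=-0.02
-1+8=7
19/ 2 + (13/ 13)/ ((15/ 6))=99/ 10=9.90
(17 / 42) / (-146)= -17 / 6132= -0.00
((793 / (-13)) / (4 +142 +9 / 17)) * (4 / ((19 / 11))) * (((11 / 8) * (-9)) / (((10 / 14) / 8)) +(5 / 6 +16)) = 83339542 / 709935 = 117.39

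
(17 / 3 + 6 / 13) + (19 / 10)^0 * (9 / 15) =1312 / 195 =6.73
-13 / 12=-1.08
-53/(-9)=53/9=5.89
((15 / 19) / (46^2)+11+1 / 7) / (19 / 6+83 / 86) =404546193 / 150001124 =2.70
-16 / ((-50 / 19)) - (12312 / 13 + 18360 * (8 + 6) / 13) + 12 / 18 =-20194822 / 975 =-20712.64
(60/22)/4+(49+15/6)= 574/11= 52.18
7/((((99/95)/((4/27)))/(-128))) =-127.38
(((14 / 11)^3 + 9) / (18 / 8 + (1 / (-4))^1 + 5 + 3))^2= 216766729 / 177156100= 1.22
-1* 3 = -3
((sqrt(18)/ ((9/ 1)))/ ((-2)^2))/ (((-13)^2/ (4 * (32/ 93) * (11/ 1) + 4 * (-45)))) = -0.11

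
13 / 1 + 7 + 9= 29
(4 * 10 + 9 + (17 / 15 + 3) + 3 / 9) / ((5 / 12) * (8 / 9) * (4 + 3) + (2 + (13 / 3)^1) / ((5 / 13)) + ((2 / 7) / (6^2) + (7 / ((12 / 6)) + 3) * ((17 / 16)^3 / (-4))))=1655635968 / 530074003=3.12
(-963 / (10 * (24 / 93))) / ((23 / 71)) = -1151.94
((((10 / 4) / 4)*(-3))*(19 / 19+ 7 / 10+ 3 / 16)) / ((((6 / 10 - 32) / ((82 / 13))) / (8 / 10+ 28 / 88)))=2284479 / 2873728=0.79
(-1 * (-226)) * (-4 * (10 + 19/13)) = -134696/13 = -10361.23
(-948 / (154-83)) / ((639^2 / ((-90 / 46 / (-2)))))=-790 / 24695859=-0.00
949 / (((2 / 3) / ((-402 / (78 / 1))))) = -14673 / 2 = -7336.50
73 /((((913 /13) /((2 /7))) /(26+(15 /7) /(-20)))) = 688025 /89474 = 7.69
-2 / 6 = -1 / 3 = -0.33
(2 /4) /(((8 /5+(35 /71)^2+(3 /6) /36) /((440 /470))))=39924720 /158381587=0.25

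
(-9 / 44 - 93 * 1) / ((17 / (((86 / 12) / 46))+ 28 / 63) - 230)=1587087 / 2050840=0.77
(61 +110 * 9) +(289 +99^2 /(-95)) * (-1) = 82191 /95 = 865.17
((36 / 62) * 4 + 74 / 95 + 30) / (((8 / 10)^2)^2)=3046375 / 37696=80.81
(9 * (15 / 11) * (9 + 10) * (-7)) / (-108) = 665 / 44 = 15.11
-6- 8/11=-74/11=-6.73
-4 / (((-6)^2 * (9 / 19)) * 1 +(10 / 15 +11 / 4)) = -912 / 4667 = -0.20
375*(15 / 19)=5625 / 19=296.05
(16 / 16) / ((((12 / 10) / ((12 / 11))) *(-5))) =-2 / 11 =-0.18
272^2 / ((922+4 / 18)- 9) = 665856 / 8219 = 81.01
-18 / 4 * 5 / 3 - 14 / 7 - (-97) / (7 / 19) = 3553 / 14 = 253.79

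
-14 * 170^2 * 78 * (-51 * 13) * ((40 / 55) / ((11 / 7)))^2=4481664304.24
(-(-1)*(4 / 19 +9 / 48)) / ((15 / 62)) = 3751 / 2280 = 1.65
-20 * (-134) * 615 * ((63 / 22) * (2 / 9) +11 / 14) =180477900 / 77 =2343868.83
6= 6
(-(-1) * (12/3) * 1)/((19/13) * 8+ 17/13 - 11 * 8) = -4/75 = -0.05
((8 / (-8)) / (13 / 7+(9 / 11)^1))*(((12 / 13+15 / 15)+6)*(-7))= 539 / 26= 20.73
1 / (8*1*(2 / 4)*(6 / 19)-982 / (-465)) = 8835 / 29818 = 0.30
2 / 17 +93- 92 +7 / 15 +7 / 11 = 6229 / 2805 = 2.22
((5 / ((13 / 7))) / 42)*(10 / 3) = 25 / 117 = 0.21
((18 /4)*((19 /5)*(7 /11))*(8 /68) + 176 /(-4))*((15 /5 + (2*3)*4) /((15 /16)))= -5751792 /4675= -1230.33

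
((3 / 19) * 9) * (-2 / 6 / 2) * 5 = -45 / 38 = -1.18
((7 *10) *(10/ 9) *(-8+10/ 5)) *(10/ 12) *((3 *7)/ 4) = -2041.67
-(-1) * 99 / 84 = 1.18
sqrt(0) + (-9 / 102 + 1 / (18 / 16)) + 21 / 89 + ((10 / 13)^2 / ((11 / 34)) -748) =-37724671459 / 50628006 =-745.13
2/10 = 1/5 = 0.20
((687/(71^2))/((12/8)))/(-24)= -229/60492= -0.00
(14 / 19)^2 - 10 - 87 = -34821 / 361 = -96.46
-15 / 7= -2.14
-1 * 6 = -6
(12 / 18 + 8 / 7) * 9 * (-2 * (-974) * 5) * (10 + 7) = 18876120 / 7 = 2696588.57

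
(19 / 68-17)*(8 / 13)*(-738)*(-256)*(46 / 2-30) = 3007355904 / 221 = 13607945.27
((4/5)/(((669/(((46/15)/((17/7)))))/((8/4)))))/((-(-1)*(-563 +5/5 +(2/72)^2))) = -370944/69029466025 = -0.00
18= 18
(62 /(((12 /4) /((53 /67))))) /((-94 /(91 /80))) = -149513 /755760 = -0.20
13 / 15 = 0.87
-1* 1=-1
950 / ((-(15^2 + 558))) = -950 / 783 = -1.21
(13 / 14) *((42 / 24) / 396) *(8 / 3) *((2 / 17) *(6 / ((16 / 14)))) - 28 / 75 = -123389 / 336600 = -0.37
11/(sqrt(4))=5.50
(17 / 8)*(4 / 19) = 0.45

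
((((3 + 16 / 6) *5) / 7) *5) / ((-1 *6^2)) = -0.56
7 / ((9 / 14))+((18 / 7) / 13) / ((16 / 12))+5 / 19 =351691 / 31122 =11.30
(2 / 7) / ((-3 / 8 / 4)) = -64 / 21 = -3.05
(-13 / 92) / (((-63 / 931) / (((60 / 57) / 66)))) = 455 / 13662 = 0.03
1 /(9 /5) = 5 /9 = 0.56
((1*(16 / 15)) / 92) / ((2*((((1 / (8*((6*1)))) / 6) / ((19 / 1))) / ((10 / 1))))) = 7296 / 23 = 317.22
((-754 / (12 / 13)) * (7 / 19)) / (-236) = 34307 / 26904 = 1.28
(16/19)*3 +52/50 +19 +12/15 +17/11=130164/5225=24.91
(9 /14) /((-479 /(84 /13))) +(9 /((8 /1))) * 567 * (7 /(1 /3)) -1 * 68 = 663916081 /49816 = 13327.37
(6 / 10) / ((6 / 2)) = 1 / 5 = 0.20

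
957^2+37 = 915886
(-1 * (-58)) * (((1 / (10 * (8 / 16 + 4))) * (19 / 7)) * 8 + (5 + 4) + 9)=337676 / 315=1071.99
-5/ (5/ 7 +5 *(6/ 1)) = -7/ 43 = -0.16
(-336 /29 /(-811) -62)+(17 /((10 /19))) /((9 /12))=-6674356 /352785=-18.92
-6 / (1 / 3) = -18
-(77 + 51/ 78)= -2019/ 26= -77.65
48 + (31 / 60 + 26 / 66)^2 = 21270001 / 435600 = 48.83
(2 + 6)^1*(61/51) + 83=4721/51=92.57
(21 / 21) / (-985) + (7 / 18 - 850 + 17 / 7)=-105143951 / 124110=-847.18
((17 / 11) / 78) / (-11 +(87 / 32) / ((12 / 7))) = -1088 / 516945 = -0.00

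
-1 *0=0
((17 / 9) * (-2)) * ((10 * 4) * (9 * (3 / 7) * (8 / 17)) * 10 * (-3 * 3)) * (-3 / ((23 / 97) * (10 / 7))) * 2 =-10056960 / 23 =-437259.13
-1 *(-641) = 641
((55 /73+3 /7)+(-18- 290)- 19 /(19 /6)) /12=-79925 /3066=-26.07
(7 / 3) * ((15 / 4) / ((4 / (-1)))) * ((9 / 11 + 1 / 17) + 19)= -43.48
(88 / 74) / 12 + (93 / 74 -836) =-185291 / 222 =-834.64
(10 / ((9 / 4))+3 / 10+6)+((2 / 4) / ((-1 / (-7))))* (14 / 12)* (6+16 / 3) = 2566 / 45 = 57.02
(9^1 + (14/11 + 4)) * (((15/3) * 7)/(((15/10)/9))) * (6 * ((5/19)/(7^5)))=141300/501809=0.28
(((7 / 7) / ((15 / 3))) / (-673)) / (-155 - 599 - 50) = 1 / 2705460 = 0.00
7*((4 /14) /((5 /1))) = 2 /5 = 0.40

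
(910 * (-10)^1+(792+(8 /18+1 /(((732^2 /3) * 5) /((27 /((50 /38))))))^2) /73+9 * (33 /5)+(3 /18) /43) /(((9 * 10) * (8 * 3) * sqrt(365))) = -127154316815228631881597 * sqrt(365) /11102027060352398400000000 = -0.22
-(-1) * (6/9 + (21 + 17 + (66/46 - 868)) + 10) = -56435/69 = -817.90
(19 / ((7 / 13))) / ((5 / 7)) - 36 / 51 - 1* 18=2609 / 85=30.69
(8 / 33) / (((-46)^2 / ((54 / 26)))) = 18 / 75647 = 0.00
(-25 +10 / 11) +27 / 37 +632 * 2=504940 / 407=1240.64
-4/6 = -2/3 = -0.67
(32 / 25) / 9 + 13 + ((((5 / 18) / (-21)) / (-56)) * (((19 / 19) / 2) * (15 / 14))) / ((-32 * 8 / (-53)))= 16617521509 / 1264435200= 13.14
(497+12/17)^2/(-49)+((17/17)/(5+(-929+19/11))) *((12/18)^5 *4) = -176482547506123/34910192835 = -5055.33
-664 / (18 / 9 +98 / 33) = -5478 / 41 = -133.61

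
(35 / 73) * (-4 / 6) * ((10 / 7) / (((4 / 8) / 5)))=-1000 / 219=-4.57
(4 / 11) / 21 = 4 / 231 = 0.02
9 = 9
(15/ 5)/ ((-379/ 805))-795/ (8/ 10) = -1000.12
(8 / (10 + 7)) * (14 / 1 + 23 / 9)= 1192 / 153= 7.79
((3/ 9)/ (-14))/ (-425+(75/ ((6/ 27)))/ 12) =4/ 66675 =0.00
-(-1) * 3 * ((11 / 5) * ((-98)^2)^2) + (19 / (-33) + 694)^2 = 3317332615037 / 5445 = 609243822.78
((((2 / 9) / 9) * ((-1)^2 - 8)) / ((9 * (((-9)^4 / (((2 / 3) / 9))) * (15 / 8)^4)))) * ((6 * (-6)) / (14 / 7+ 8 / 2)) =229376 / 2179240250625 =0.00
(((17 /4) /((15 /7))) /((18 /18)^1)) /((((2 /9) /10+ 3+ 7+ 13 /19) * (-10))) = -6783 /366160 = -0.02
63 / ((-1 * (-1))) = 63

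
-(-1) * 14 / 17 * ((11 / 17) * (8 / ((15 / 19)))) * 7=163856 / 4335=37.80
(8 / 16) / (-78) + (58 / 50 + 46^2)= 8256899 / 3900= 2117.15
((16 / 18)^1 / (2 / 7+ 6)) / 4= 7 / 198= 0.04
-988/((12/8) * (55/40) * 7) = -15808/231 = -68.43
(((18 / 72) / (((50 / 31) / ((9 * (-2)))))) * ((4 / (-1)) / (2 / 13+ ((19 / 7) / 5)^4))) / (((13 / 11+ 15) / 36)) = 14368904550 / 139297549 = 103.15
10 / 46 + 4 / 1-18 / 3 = -41 / 23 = -1.78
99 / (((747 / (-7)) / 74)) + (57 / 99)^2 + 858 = 71376887 / 90387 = 789.68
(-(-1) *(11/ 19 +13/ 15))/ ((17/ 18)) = 2472/ 1615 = 1.53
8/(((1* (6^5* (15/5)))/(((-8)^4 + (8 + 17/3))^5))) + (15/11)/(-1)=3133516227133659690319/7794468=402017973148861.43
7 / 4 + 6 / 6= 11 / 4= 2.75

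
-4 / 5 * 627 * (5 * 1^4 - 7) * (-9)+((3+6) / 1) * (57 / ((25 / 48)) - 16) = -204696 / 25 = -8187.84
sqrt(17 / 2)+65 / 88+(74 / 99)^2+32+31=sqrt(34) / 2+5041427 / 78408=67.21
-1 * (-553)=553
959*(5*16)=76720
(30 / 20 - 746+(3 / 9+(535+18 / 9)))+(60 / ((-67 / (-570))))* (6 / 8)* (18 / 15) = 101399 / 402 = 252.24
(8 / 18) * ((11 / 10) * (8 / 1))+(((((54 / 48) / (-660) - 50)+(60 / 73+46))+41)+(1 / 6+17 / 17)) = 9920761 / 231264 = 42.90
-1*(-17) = 17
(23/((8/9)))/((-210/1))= -69/560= -0.12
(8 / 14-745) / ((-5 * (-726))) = -1737 / 8470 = -0.21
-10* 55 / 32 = -275 / 16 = -17.19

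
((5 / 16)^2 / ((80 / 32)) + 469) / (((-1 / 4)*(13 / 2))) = -60037 / 208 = -288.64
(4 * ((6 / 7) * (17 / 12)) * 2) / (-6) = -34 / 21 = -1.62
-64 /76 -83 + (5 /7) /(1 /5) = -10676 /133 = -80.27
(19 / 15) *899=17081 / 15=1138.73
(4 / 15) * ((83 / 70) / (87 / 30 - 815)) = -332 / 852705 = -0.00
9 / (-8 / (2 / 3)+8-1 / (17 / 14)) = -153 / 82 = -1.87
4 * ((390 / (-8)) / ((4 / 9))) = -1755 / 4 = -438.75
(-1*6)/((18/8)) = -8/3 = -2.67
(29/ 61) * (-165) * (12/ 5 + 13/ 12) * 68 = -1133407/ 61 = -18580.44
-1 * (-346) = 346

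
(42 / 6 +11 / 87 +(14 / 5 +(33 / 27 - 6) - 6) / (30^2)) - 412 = -475534411 / 1174500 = -404.88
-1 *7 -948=-955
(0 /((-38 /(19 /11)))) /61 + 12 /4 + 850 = 853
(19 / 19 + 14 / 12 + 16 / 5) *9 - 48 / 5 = 387 / 10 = 38.70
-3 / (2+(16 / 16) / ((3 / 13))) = -9 / 19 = -0.47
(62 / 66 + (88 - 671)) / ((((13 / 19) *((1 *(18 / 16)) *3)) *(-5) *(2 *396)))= 364952 / 5733585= 0.06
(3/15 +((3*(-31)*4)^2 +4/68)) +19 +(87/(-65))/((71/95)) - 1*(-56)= 10862680646/78455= 138457.47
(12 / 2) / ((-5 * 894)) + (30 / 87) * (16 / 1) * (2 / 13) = 238023 / 280865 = 0.85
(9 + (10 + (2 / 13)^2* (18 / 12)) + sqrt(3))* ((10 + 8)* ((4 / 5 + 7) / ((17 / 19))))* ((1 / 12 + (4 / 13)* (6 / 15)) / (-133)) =-665919 / 143650 - 207* sqrt(3) / 850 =-5.06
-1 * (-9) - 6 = 3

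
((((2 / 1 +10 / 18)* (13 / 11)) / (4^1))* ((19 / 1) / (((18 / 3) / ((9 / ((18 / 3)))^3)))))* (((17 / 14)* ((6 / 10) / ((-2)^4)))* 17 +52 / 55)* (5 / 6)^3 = 3008799625 / 374685696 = 8.03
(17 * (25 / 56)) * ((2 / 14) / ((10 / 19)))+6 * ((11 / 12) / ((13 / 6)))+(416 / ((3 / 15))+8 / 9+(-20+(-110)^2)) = 1299371819 / 91728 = 14165.49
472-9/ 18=943/ 2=471.50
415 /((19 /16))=6640 /19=349.47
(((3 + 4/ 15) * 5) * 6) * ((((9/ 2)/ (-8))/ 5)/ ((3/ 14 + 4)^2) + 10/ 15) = 6757933/ 104430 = 64.71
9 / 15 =3 / 5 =0.60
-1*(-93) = 93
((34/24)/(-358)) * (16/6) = -17/1611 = -0.01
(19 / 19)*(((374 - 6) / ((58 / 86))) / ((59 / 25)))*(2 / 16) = 49450 / 1711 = 28.90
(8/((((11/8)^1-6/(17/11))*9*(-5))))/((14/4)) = 2176/107415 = 0.02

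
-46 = -46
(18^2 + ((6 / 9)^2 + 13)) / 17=3037 / 153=19.85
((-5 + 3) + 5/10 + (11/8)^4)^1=2.07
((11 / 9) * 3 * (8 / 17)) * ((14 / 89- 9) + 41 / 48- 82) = -4228741 / 27234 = -155.27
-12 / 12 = -1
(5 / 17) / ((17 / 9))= 45 / 289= 0.16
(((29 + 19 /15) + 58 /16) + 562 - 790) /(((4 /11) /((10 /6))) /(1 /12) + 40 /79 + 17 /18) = -60724851 /1272932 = -47.70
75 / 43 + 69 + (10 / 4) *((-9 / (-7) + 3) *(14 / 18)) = 79.08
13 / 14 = 0.93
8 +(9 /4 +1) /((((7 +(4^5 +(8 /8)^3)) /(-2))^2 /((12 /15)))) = 10650253 /1331280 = 8.00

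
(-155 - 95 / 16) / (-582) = 2575 / 9312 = 0.28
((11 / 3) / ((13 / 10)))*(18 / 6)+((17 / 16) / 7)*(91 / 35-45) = 3687 / 1820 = 2.03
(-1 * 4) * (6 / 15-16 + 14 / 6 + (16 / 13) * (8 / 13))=126844 / 2535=50.04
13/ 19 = 0.68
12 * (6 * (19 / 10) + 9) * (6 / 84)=612 / 35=17.49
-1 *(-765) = 765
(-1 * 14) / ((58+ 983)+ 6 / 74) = -259 / 19260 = -0.01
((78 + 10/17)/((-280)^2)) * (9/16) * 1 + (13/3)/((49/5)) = 505787/1142400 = 0.44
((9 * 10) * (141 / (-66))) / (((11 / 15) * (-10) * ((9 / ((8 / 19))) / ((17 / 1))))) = 47940 / 2299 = 20.85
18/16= 9/8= 1.12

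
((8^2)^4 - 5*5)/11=16777191/11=1525199.18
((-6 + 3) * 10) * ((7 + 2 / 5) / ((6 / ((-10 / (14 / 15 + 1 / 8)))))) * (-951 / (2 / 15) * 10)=-3166830000 / 127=-24935669.29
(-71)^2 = 5041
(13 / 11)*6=78 / 11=7.09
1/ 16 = 0.06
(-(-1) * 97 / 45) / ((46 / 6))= 97 / 345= 0.28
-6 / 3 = -2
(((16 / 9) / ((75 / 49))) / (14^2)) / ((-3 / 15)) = -4 / 135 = -0.03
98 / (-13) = -98 / 13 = -7.54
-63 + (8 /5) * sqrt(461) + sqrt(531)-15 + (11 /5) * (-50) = -188 + 3 * sqrt(59) + 8 * sqrt(461) /5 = -130.60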